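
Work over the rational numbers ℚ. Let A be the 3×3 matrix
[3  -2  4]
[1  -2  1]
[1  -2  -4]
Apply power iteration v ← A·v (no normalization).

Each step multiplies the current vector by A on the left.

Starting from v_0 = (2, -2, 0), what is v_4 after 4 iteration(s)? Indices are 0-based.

v_4 = (578, 136, -554)

v_0 = (2, -2, 0).
v_1 = A·v_0 = (10, 6, 6).
v_2 = A·v_1 = (42, 4, -26).
v_3 = A·v_2 = (14, 8, 138).
v_4 = A·v_3 = (578, 136, -554).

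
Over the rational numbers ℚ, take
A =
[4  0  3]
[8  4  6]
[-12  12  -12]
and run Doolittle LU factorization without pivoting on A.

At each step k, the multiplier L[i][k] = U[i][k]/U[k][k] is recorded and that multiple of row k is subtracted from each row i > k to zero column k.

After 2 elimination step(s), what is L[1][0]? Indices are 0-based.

L[1][0] = 2

Step 1: pivot at (0,0) is 4.
  row1 ← row1 − (2)·row0  ⇒  L[1][0]=2, U row1=(0, 4, 0)
  row2 ← row2 − (-3)·row0  ⇒  L[2][0]=-3, U row2=(0, 12, -3)
Step 2: pivot at (1,1) is 4.
  row2 ← row2 − (3)·row1  ⇒  L[2][1]=3, U row2=(0, 0, -3)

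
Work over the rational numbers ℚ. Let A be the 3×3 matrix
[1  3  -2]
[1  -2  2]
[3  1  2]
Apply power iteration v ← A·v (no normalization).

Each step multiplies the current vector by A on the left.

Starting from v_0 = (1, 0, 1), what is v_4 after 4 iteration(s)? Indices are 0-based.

v_4 = (-11, -3, 7)

v_0 = (1, 0, 1).
v_1 = A·v_0 = (-1, 3, 5).
v_2 = A·v_1 = (-2, 3, 10).
v_3 = A·v_2 = (-13, 12, 17).
v_4 = A·v_3 = (-11, -3, 7).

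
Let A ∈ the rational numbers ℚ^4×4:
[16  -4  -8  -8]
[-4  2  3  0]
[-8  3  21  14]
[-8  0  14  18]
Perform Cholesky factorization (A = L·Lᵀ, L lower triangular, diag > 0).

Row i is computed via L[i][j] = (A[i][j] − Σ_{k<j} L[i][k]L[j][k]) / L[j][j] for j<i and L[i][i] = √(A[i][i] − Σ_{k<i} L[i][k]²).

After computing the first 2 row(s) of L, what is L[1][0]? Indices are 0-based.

Step 1: L[0][0] = √(16) = 4.
  L[1][0] = (-4) / L[0][0] = -1.
Step 2: L[1][1] = √(1) = 1.

L[1][0] = -1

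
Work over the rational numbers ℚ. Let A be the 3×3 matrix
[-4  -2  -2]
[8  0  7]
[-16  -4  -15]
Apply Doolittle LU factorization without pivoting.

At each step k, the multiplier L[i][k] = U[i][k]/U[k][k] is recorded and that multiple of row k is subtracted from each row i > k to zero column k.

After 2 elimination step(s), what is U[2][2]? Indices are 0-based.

U[2][2] = -4

Step 1: pivot at (0,0) is -4.
  row1 ← row1 − (-2)·row0  ⇒  L[1][0]=-2, U row1=(0, -4, 3)
  row2 ← row2 − (4)·row0  ⇒  L[2][0]=4, U row2=(0, 4, -7)
Step 2: pivot at (1,1) is -4.
  row2 ← row2 − (-1)·row1  ⇒  L[2][1]=-1, U row2=(0, 0, -4)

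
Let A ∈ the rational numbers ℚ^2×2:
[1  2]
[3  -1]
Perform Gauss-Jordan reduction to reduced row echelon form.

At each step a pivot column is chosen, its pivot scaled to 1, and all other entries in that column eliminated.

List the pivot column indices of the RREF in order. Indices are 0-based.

pivot columns: 0, 1

step 1: normalize row 0 (÷1) = (1, 2)
  row 1: subtract 3×row0 = (0, -7)
step 2: normalize row 1 (÷-7) = (0, 1)
  row 0: subtract 2×row1 = (1, 0)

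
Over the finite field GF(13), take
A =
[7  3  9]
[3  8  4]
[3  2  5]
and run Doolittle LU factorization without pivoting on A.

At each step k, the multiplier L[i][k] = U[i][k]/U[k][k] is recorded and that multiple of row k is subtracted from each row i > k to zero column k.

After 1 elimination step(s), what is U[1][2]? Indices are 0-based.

k=0: U[0][0]=7
  eliminate (1,0): mult=6, new row 1: (0, 3, 2); set L[1][0]=6
  eliminate (2,0): mult=6, new row 2: (0, 10, 3); set L[2][0]=6

U[1][2] = 2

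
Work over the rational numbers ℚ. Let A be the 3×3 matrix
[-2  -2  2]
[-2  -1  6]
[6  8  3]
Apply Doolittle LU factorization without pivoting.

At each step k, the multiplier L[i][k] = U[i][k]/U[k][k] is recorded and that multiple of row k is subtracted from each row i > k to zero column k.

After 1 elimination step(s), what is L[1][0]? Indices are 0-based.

Step 1: pivot at (0,0) is -2.
  row1 ← row1 − (1)·row0  ⇒  L[1][0]=1, U row1=(0, 1, 4)
  row2 ← row2 − (-3)·row0  ⇒  L[2][0]=-3, U row2=(0, 2, 9)

L[1][0] = 1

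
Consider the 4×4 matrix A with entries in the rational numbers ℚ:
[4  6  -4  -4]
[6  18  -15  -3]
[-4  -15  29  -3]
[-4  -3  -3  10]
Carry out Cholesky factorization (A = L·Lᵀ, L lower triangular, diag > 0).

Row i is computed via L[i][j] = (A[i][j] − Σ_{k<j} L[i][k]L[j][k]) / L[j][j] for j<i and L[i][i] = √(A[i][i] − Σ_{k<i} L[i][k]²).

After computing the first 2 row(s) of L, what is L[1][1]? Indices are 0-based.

L[1][1] = 3

Step 1: L[0][0] = √(4) = 2.
  L[1][0] = (6) / L[0][0] = 3.
Step 2: L[1][1] = √(9) = 3.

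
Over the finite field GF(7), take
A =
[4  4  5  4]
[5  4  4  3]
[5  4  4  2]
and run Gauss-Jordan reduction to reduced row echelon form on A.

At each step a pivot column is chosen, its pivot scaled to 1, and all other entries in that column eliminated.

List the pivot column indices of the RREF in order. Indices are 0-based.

step 1: normalize row 0 (÷4) = (1, 1, 3, 1)
  row 1: subtract 5×row0 = (0, 6, 3, 5)
  row 2: subtract 5×row0 = (0, 6, 3, 4)
step 2: normalize row 1 (÷6) = (0, 1, 4, 2)
  row 0: subtract 1×row1 = (1, 0, 6, 6)
  row 2: subtract 6×row1 = (0, 0, 0, 6)
skip col 2 (zero from row 2)
step 3: normalize row 2 (÷6) = (0, 0, 0, 1)
  row 0: subtract 6×row2 = (1, 0, 6, 0)
  row 1: subtract 2×row2 = (0, 1, 4, 0)

pivot columns: 0, 1, 3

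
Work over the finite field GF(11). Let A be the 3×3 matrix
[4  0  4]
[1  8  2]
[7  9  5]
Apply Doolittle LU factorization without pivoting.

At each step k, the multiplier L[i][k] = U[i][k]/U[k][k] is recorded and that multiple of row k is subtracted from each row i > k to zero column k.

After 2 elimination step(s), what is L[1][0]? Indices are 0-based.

[col 0] pivot 4
  R1 -= 3*R0 → (0, 8, 1)  (L[1][0] := 3)
  R2 -= 10*R0 → (0, 9, 9)  (L[2][0] := 10)
[col 1] pivot 8
  R2 -= 8*R1 → (0, 0, 1)  (L[2][1] := 8)

L[1][0] = 3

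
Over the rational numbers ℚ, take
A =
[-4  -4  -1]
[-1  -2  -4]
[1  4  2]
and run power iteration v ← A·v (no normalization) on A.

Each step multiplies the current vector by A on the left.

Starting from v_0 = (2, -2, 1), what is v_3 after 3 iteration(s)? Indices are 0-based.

v_0 = (2, -2, 1).
v_1 = A·v_0 = (-1, -2, -4).
v_2 = A·v_1 = (16, 21, -17).
v_3 = A·v_2 = (-131, 10, 66).

v_3 = (-131, 10, 66)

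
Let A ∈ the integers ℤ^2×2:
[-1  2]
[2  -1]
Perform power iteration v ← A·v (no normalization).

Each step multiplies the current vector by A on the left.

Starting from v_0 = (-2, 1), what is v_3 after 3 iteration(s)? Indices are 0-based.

v_3 = (40, -41)

v_0 = (-2, 1).
v_1 = A·v_0 = (4, -5).
v_2 = A·v_1 = (-14, 13).
v_3 = A·v_2 = (40, -41).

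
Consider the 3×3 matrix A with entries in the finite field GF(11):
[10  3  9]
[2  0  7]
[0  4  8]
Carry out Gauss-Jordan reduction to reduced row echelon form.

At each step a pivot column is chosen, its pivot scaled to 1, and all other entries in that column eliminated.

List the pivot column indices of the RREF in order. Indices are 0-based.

pivot(0,0)=10: scale R0 → (1, 8, 2)
  clear (1,0): R1 −= (2)R0 → (0, 6, 3)
pivot(1,1)=6: scale R1 → (0, 1, 6)
  clear (0,1): R0 −= (8)R1 → (1, 0, 9)
  clear (2,1): R2 −= (4)R1 → (0, 0, 6)
pivot(2,2)=6: scale R2 → (0, 0, 1)
  clear (0,2): R0 −= (9)R2 → (1, 0, 0)
  clear (1,2): R1 −= (6)R2 → (0, 1, 0)

pivot columns: 0, 1, 2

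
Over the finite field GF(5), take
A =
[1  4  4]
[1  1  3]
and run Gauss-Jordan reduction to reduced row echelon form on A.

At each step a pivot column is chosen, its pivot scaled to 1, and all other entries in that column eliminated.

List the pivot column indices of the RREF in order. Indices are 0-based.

pivot(0,0)=1: scale R0 → (1, 4, 4)
  clear (1,0): R1 −= (1)R0 → (0, 2, 4)
pivot(1,1)=2: scale R1 → (0, 1, 2)
  clear (0,1): R0 −= (4)R1 → (1, 0, 1)

pivot columns: 0, 1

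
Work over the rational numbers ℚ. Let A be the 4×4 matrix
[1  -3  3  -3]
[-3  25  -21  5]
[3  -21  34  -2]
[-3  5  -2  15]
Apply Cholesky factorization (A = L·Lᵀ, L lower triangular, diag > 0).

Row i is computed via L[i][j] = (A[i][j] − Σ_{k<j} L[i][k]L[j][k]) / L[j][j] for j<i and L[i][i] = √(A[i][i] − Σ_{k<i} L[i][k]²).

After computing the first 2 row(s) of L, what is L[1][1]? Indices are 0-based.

Step 1: L[0][0] = √(1) = 1.
  L[1][0] = (-3) / L[0][0] = -3.
Step 2: L[1][1] = √(16) = 4.

L[1][1] = 4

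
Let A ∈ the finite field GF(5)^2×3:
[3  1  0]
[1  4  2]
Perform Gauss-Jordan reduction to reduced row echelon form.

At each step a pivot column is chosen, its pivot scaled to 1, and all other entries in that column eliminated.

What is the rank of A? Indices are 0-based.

step 1: normalize row 0 (÷3) = (1, 2, 0)
  row 1: subtract 1×row0 = (0, 2, 2)
step 2: normalize row 1 (÷2) = (0, 1, 1)
  row 0: subtract 2×row1 = (1, 0, 3)

rank = 2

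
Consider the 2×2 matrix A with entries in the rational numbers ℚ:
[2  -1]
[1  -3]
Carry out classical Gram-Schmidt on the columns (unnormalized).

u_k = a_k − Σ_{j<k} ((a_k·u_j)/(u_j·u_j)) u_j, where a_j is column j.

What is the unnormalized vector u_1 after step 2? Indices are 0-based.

Step 1: u_0 = a_0 = (2, 1).
Step 2: u_1 = a_1 − (-1)·u_0 = (1, -2).

u_1 = (1, -2)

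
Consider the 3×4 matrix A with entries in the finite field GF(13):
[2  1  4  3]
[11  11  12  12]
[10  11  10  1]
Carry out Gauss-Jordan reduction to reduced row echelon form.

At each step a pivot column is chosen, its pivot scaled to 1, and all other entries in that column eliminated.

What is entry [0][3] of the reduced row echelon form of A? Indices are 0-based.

pivot(0,0)=2: scale R0 → (1, 7, 2, 8)
  clear (1,0): R1 −= (11)R0 → (0, 12, 3, 2)
  clear (2,0): R2 −= (10)R0 → (0, 6, 3, 12)
pivot(1,1)=12: scale R1 → (0, 1, 10, 11)
  clear (0,1): R0 −= (7)R1 → (1, 0, 10, 9)
  clear (2,1): R2 −= (6)R1 → (0, 0, 8, 11)
pivot(2,2)=8: scale R2 → (0, 0, 1, 3)
  clear (0,2): R0 −= (10)R2 → (1, 0, 0, 5)
  clear (1,2): R1 −= (10)R2 → (0, 1, 0, 7)

M[0][3] = 5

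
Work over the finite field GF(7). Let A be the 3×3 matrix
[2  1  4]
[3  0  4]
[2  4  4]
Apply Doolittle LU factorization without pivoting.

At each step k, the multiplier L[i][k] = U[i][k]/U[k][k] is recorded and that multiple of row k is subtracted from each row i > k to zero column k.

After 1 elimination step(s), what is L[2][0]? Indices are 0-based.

k=0: U[0][0]=2
  eliminate (1,0): mult=5, new row 1: (0, 2, 5); set L[1][0]=5
  eliminate (2,0): mult=1, new row 2: (0, 3, 0); set L[2][0]=1

L[2][0] = 1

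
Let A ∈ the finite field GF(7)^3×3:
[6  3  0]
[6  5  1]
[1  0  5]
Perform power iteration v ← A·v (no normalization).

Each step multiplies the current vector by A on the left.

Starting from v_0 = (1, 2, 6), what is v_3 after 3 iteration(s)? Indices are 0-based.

v_0 = (1, 2, 6).
v_1 = A·v_0 = (5, 1, 3).
v_2 = A·v_1 = (5, 3, 6).
v_3 = A·v_2 = (4, 2, 0).

v_3 = (4, 2, 0)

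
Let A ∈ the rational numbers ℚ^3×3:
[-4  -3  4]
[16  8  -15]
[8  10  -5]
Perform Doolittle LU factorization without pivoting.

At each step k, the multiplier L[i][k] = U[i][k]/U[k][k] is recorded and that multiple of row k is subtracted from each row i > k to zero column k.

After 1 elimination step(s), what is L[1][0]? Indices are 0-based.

L[1][0] = -4

Step 1: pivot at (0,0) is -4.
  row1 ← row1 − (-4)·row0  ⇒  L[1][0]=-4, U row1=(0, -4, 1)
  row2 ← row2 − (-2)·row0  ⇒  L[2][0]=-2, U row2=(0, 4, 3)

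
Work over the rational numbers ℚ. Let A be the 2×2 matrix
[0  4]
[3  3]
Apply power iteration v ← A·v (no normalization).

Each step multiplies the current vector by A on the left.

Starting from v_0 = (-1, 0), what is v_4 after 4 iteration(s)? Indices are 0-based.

v_0 = (-1, 0).
v_1 = A·v_0 = (0, -3).
v_2 = A·v_1 = (-12, -9).
v_3 = A·v_2 = (-36, -63).
v_4 = A·v_3 = (-252, -297).

v_4 = (-252, -297)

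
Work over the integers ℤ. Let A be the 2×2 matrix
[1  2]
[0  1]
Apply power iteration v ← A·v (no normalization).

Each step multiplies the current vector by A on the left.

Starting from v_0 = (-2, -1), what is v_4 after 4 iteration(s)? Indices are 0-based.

v_4 = (-10, -1)

v_0 = (-2, -1).
v_1 = A·v_0 = (-4, -1).
v_2 = A·v_1 = (-6, -1).
v_3 = A·v_2 = (-8, -1).
v_4 = A·v_3 = (-10, -1).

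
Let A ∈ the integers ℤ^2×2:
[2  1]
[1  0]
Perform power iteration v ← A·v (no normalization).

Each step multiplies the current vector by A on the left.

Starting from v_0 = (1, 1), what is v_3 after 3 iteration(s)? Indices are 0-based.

v_3 = (17, 7)

v_0 = (1, 1).
v_1 = A·v_0 = (3, 1).
v_2 = A·v_1 = (7, 3).
v_3 = A·v_2 = (17, 7).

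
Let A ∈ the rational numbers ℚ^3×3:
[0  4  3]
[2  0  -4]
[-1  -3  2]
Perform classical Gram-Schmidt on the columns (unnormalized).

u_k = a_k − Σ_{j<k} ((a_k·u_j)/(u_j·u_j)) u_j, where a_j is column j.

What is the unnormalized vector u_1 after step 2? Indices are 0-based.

Step 1: u_0 = a_0 = (0, 2, -1).
Step 2: u_1 = a_1 − (3/5)·u_0 = (4, -6/5, -12/5).

u_1 = (4, -6/5, -12/5)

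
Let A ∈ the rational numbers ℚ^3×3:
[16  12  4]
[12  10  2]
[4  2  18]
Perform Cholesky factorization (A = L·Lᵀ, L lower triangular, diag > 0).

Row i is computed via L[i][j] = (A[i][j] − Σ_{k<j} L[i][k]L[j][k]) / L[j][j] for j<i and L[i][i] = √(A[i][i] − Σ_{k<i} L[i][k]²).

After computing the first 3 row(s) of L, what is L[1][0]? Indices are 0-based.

Step 1: L[0][0] = √(16) = 4.
  L[1][0] = (12) / L[0][0] = 3.
Step 2: L[1][1] = √(1) = 1.
  L[2][0] = (4) / L[0][0] = 1.
  L[2][1] = (-1) / L[1][1] = -1.
Step 3: L[2][2] = √(16) = 4.

L[1][0] = 3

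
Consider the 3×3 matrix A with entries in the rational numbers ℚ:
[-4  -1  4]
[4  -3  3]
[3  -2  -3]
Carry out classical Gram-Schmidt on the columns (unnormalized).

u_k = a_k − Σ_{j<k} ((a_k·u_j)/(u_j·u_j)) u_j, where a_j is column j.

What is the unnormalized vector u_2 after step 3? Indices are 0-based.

u_2 = (-11/54, 121/54, -88/27)

Step 1: u_0 = a_0 = (-4, 4, 3).
Step 2: u_1 = a_1 − (-14/41)·u_0 = (-97/41, -67/41, -40/41).
Step 3: u_2 = a_2 − (-13/41)·u_0 − (-67/54)·u_1 = (-11/54, 121/54, -88/27).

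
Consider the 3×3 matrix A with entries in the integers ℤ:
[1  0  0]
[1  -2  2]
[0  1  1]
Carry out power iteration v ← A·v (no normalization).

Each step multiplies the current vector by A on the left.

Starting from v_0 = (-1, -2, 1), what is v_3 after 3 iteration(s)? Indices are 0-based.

v_3 = (-1, 33, -9)

v_0 = (-1, -2, 1).
v_1 = A·v_0 = (-1, 5, -1).
v_2 = A·v_1 = (-1, -13, 4).
v_3 = A·v_2 = (-1, 33, -9).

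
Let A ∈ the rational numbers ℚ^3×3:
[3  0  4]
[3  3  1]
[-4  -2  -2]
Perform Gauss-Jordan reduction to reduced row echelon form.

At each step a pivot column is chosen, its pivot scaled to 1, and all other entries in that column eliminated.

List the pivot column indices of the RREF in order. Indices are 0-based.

pivot columns: 0, 1, 2

pivot(0,0)=3: scale R0 → (1, 0, 4/3)
  clear (1,0): R1 −= (3)R0 → (0, 3, -3)
  clear (2,0): R2 −= (-4)R0 → (0, -2, 10/3)
pivot(1,1)=3: scale R1 → (0, 1, -1)
  clear (2,1): R2 −= (-2)R1 → (0, 0, 4/3)
pivot(2,2)=4/3: scale R2 → (0, 0, 1)
  clear (0,2): R0 −= (4/3)R2 → (1, 0, 0)
  clear (1,2): R1 −= (-1)R2 → (0, 1, 0)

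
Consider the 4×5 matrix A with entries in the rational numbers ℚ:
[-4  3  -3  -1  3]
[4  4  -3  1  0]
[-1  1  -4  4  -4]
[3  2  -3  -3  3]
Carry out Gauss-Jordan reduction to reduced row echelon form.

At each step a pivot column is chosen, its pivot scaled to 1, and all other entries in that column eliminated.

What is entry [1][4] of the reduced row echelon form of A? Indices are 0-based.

M[1][4] = 3/5

[1] R0 /= -4  ⇒  (1, -3/4, 3/4, 1/4, -3/4)
     R1 -= 4·R0  ⇒  (0, 7, -6, 0, 3)
     R2 -= -1·R0  ⇒  (0, 1/4, -13/4, 17/4, -19/4)
     R3 -= 3·R0  ⇒  (0, 17/4, -21/4, -15/4, 21/4)
[2] R1 /= 7  ⇒  (0, 1, -6/7, 0, 3/7)
     R0 -= -3/4·R1  ⇒  (1, 0, 3/28, 1/4, -3/7)
     R2 -= 1/4·R1  ⇒  (0, 0, -85/28, 17/4, -34/7)
     R3 -= 17/4·R1  ⇒  (0, 0, -45/28, -15/4, 24/7)
[3] R2 /= -85/28  ⇒  (0, 0, 1, -7/5, 8/5)
     R0 -= 3/28·R2  ⇒  (1, 0, 0, 2/5, -3/5)
     R1 -= -6/7·R2  ⇒  (0, 1, 0, -6/5, 9/5)
     R3 -= -45/28·R2  ⇒  (0, 0, 0, -6, 6)
[4] R3 /= -6  ⇒  (0, 0, 0, 1, -1)
     R0 -= 2/5·R3  ⇒  (1, 0, 0, 0, -1/5)
     R1 -= -6/5·R3  ⇒  (0, 1, 0, 0, 3/5)
     R2 -= -7/5·R3  ⇒  (0, 0, 1, 0, 1/5)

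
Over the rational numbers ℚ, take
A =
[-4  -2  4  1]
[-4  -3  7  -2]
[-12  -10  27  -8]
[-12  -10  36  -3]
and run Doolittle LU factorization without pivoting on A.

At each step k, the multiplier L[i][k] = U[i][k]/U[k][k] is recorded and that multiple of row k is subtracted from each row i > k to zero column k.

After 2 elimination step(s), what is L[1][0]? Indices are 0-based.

Step 1: pivot at (0,0) is -4.
  row1 ← row1 − (1)·row0  ⇒  L[1][0]=1, U row1=(0, -1, 3, -3)
  row2 ← row2 − (3)·row0  ⇒  L[2][0]=3, U row2=(0, -4, 15, -11)
  row3 ← row3 − (3)·row0  ⇒  L[3][0]=3, U row3=(0, -4, 24, -6)
Step 2: pivot at (1,1) is -1.
  row2 ← row2 − (4)·row1  ⇒  L[2][1]=4, U row2=(0, 0, 3, 1)
  row3 ← row3 − (4)·row1  ⇒  L[3][1]=4, U row3=(0, 0, 12, 6)

L[1][0] = 1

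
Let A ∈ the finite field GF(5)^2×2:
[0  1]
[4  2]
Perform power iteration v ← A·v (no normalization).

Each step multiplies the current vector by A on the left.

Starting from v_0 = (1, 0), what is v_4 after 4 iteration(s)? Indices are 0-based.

v_0 = (1, 0).
v_1 = A·v_0 = (0, 4).
v_2 = A·v_1 = (4, 3).
v_3 = A·v_2 = (3, 2).
v_4 = A·v_3 = (2, 1).

v_4 = (2, 1)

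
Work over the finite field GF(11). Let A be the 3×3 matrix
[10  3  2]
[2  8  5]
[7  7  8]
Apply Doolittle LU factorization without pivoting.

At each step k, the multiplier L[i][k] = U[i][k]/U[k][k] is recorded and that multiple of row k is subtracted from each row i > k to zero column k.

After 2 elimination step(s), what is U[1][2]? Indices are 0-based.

[col 0] pivot 10
  R1 -= 9*R0 → (0, 3, 9)  (L[1][0] := 9)
  R2 -= 4*R0 → (0, 6, 0)  (L[2][0] := 4)
[col 1] pivot 3
  R2 -= 2*R1 → (0, 0, 4)  (L[2][1] := 2)

U[1][2] = 9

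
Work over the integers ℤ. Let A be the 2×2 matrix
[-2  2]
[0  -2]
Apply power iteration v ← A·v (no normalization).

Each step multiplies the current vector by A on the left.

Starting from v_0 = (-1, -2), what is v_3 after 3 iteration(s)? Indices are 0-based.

v_3 = (-40, 16)

v_0 = (-1, -2).
v_1 = A·v_0 = (-2, 4).
v_2 = A·v_1 = (12, -8).
v_3 = A·v_2 = (-40, 16).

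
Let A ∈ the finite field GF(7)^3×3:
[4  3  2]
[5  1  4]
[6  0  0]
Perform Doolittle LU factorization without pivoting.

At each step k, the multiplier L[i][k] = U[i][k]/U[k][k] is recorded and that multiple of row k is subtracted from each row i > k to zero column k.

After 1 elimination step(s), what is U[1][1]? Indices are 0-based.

U[1][1] = 6

k=0: U[0][0]=4
  eliminate (1,0): mult=3, new row 1: (0, 6, 5); set L[1][0]=3
  eliminate (2,0): mult=5, new row 2: (0, 6, 4); set L[2][0]=5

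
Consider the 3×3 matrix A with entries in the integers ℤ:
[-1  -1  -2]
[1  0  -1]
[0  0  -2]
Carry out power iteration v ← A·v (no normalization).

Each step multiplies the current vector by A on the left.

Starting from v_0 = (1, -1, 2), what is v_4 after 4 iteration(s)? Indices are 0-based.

v_0 = (1, -1, 2).
v_1 = A·v_0 = (-4, -1, -4).
v_2 = A·v_1 = (13, 0, 8).
v_3 = A·v_2 = (-29, 5, -16).
v_4 = A·v_3 = (56, -13, 32).

v_4 = (56, -13, 32)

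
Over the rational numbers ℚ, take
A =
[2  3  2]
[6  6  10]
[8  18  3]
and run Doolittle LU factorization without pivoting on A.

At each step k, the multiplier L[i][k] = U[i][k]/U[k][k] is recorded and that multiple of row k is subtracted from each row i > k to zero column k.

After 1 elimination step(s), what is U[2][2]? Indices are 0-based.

U[2][2] = -5

Step 1: pivot at (0,0) is 2.
  row1 ← row1 − (3)·row0  ⇒  L[1][0]=3, U row1=(0, -3, 4)
  row2 ← row2 − (4)·row0  ⇒  L[2][0]=4, U row2=(0, 6, -5)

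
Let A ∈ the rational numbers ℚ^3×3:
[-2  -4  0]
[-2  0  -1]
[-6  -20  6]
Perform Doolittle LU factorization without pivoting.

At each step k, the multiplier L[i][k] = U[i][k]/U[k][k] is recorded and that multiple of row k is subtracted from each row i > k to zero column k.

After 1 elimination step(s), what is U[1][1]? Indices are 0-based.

Step 1: pivot at (0,0) is -2.
  row1 ← row1 − (1)·row0  ⇒  L[1][0]=1, U row1=(0, 4, -1)
  row2 ← row2 − (3)·row0  ⇒  L[2][0]=3, U row2=(0, -8, 6)

U[1][1] = 4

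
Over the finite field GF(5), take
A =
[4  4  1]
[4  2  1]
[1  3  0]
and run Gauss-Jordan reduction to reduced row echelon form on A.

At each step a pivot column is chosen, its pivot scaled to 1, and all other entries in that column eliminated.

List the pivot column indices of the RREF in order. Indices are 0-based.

pivot(0,0)=4: scale R0 → (1, 1, 4)
  clear (1,0): R1 −= (4)R0 → (0, 3, 0)
  clear (2,0): R2 −= (1)R0 → (0, 2, 1)
pivot(1,1)=3: scale R1 → (0, 1, 0)
  clear (0,1): R0 −= (1)R1 → (1, 0, 4)
  clear (2,1): R2 −= (2)R1 → (0, 0, 1)
pivot(2,2)=1: scale R2 → (0, 0, 1)
  clear (0,2): R0 −= (4)R2 → (1, 0, 0)

pivot columns: 0, 1, 2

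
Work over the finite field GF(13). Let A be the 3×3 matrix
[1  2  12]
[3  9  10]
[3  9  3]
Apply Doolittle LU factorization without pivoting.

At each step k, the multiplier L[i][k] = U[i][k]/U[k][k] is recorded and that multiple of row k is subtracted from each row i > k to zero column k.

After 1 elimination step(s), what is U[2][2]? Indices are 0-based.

k=0: U[0][0]=1
  eliminate (1,0): mult=3, new row 1: (0, 3, 0); set L[1][0]=3
  eliminate (2,0): mult=3, new row 2: (0, 3, 6); set L[2][0]=3

U[2][2] = 6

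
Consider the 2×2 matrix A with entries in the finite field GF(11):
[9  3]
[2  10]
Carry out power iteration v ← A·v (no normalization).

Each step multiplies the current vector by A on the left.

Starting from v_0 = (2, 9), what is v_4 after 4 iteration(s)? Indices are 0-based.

v_4 = (9, 8)

v_0 = (2, 9).
v_1 = A·v_0 = (1, 6).
v_2 = A·v_1 = (5, 7).
v_3 = A·v_2 = (0, 3).
v_4 = A·v_3 = (9, 8).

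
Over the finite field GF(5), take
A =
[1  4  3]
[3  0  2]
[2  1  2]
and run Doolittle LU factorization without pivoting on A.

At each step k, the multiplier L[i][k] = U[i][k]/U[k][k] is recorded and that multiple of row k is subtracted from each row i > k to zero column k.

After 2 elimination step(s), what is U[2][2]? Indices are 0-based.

U[2][2] = 3

Step 1: pivot at (0,0) is 1.
  row1 ← row1 − (3)·row0  ⇒  L[1][0]=3, U row1=(0, 3, 3)
  row2 ← row2 − (2)·row0  ⇒  L[2][0]=2, U row2=(0, 3, 1)
Step 2: pivot at (1,1) is 3.
  row2 ← row2 − (1)·row1  ⇒  L[2][1]=1, U row2=(0, 0, 3)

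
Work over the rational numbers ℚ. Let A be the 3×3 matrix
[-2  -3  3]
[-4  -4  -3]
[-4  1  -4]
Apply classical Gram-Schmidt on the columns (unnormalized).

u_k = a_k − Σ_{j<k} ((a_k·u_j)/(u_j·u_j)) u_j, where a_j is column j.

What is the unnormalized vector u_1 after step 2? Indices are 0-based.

u_1 = (-2, -2, 3)

Step 1: u_0 = a_0 = (-2, -4, -4).
Step 2: u_1 = a_1 − (1/2)·u_0 = (-2, -2, 3).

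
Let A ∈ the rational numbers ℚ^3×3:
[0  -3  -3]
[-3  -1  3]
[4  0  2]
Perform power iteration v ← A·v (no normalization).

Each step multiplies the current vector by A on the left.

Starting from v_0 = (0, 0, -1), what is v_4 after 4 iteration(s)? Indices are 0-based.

v_4 = (-201, 201, 200)

v_0 = (0, 0, -1).
v_1 = A·v_0 = (3, -3, -2).
v_2 = A·v_1 = (15, -12, 8).
v_3 = A·v_2 = (12, -9, 76).
v_4 = A·v_3 = (-201, 201, 200).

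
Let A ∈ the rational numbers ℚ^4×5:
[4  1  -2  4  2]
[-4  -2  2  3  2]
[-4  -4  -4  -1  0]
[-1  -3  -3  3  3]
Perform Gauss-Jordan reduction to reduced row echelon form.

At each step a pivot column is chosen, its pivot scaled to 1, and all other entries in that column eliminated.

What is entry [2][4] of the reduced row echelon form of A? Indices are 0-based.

[1] R0 /= 4  ⇒  (1, 1/4, -1/2, 1, 1/2)
     R1 -= -4·R0  ⇒  (0, -1, 0, 7, 4)
     R2 -= -4·R0  ⇒  (0, -3, -6, 3, 2)
     R3 -= -1·R0  ⇒  (0, -11/4, -7/2, 4, 7/2)
[2] R1 /= -1  ⇒  (0, 1, 0, -7, -4)
     R0 -= 1/4·R1  ⇒  (1, 0, -1/2, 11/4, 3/2)
     R2 -= -3·R1  ⇒  (0, 0, -6, -18, -10)
     R3 -= -11/4·R1  ⇒  (0, 0, -7/2, -61/4, -15/2)
[3] R2 /= -6  ⇒  (0, 0, 1, 3, 5/3)
     R0 -= -1/2·R2  ⇒  (1, 0, 0, 17/4, 7/3)
     R3 -= -7/2·R2  ⇒  (0, 0, 0, -19/4, -5/3)
[4] R3 /= -19/4  ⇒  (0, 0, 0, 1, 20/57)
     R0 -= 17/4·R3  ⇒  (1, 0, 0, 0, 16/19)
     R1 -= -7·R3  ⇒  (0, 1, 0, 0, -88/57)
     R2 -= 3·R3  ⇒  (0, 0, 1, 0, 35/57)

M[2][4] = 35/57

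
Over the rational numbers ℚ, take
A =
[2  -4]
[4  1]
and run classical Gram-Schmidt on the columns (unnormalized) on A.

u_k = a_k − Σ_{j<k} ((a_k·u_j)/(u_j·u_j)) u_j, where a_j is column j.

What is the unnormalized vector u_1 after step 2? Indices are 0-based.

Step 1: u_0 = a_0 = (2, 4).
Step 2: u_1 = a_1 − (-1/5)·u_0 = (-18/5, 9/5).

u_1 = (-18/5, 9/5)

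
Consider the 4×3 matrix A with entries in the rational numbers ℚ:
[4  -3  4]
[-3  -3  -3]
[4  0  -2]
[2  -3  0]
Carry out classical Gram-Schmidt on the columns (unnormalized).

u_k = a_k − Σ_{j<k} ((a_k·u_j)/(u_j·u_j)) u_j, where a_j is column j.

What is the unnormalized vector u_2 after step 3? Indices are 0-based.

u_2 = (53/21, -38/21, -74/21, -5/7)

Step 1: u_0 = a_0 = (4, -3, 4, 2).
Step 2: u_1 = a_1 − (-1/5)·u_0 = (-11/5, -18/5, 4/5, -13/5).
Step 3: u_2 = a_2 − (17/45)·u_0 − (1/63)·u_1 = (53/21, -38/21, -74/21, -5/7).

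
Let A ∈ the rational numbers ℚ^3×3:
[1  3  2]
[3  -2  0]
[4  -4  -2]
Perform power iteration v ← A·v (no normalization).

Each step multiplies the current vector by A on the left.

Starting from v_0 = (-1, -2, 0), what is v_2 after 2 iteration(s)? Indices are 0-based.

v_0 = (-1, -2, 0).
v_1 = A·v_0 = (-7, 1, 4).
v_2 = A·v_1 = (4, -23, -40).

v_2 = (4, -23, -40)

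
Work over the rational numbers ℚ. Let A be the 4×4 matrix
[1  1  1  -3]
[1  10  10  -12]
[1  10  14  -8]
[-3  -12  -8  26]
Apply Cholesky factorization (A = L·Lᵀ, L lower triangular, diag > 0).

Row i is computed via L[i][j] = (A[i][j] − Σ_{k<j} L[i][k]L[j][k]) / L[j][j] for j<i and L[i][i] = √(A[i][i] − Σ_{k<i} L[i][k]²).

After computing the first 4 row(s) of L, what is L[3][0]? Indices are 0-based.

Step 1: L[0][0] = √(1) = 1.
  L[1][0] = (1) / L[0][0] = 1.
Step 2: L[1][1] = √(9) = 3.
  L[2][0] = (1) / L[0][0] = 1.
  L[2][1] = (9) / L[1][1] = 3.
Step 3: L[2][2] = √(4) = 2.
  L[3][0] = (-3) / L[0][0] = -3.
  L[3][1] = (-9) / L[1][1] = -3.
  L[3][2] = (4) / L[2][2] = 2.
Step 4: L[3][3] = √(4) = 2.

L[3][0] = -3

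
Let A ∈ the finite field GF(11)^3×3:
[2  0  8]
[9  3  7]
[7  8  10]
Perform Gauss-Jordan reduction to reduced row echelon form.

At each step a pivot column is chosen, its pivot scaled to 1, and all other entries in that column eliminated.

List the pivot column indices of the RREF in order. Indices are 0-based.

step 1: normalize row 0 (÷2) = (1, 0, 4)
  row 1: subtract 9×row0 = (0, 3, 4)
  row 2: subtract 7×row0 = (0, 8, 4)
step 2: normalize row 1 (÷3) = (0, 1, 5)
  row 2: subtract 8×row1 = (0, 0, 8)
step 3: normalize row 2 (÷8) = (0, 0, 1)
  row 0: subtract 4×row2 = (1, 0, 0)
  row 1: subtract 5×row2 = (0, 1, 0)

pivot columns: 0, 1, 2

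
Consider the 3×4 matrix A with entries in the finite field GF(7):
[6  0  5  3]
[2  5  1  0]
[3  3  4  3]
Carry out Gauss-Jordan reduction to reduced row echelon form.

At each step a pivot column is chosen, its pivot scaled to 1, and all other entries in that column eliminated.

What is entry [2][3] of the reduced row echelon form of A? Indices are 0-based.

step 1: normalize row 0 (÷6) = (1, 0, 2, 4)
  row 1: subtract 2×row0 = (0, 5, 4, 6)
  row 2: subtract 3×row0 = (0, 3, 5, 5)
step 2: normalize row 1 (÷5) = (0, 1, 5, 4)
  row 2: subtract 3×row1 = (0, 0, 4, 0)
step 3: normalize row 2 (÷4) = (0, 0, 1, 0)
  row 0: subtract 2×row2 = (1, 0, 0, 4)
  row 1: subtract 5×row2 = (0, 1, 0, 4)

M[2][3] = 0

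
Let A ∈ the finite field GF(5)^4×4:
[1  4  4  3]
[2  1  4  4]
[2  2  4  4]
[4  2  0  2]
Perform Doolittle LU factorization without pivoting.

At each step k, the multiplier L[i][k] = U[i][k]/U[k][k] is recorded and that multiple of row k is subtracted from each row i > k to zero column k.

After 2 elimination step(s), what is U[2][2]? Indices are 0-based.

[col 0] pivot 1
  R1 -= 2*R0 → (0, 3, 1, 3)  (L[1][0] := 2)
  R2 -= 2*R0 → (0, 4, 1, 3)  (L[2][0] := 2)
  R3 -= 4*R0 → (0, 1, 4, 0)  (L[3][0] := 4)
[col 1] pivot 3
  R2 -= 3*R1 → (0, 0, 3, 4)  (L[2][1] := 3)
  R3 -= 2*R1 → (0, 0, 2, 4)  (L[3][1] := 2)

U[2][2] = 3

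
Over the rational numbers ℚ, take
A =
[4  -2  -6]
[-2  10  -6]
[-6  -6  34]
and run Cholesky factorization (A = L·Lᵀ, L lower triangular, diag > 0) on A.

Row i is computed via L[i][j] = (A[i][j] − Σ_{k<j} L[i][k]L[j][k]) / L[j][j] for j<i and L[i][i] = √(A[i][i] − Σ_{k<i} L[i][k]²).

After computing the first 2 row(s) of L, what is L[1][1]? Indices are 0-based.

L[1][1] = 3

Step 1: L[0][0] = √(4) = 2.
  L[1][0] = (-2) / L[0][0] = -1.
Step 2: L[1][1] = √(9) = 3.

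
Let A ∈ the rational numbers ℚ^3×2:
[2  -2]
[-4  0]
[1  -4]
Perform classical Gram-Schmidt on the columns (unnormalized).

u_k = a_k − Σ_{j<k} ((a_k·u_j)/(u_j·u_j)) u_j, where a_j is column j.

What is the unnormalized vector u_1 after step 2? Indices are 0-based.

u_1 = (-26/21, -32/21, -76/21)

Step 1: u_0 = a_0 = (2, -4, 1).
Step 2: u_1 = a_1 − (-8/21)·u_0 = (-26/21, -32/21, -76/21).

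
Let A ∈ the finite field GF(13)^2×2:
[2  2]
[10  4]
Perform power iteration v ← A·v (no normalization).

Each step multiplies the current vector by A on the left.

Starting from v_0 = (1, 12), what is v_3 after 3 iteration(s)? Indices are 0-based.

v_3 = (7, 8)

v_0 = (1, 12).
v_1 = A·v_0 = (0, 6).
v_2 = A·v_1 = (12, 11).
v_3 = A·v_2 = (7, 8).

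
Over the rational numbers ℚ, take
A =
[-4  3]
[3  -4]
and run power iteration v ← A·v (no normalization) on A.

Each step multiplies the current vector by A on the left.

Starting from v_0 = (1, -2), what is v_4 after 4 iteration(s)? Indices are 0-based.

v_4 = (3601, -3602)

v_0 = (1, -2).
v_1 = A·v_0 = (-10, 11).
v_2 = A·v_1 = (73, -74).
v_3 = A·v_2 = (-514, 515).
v_4 = A·v_3 = (3601, -3602).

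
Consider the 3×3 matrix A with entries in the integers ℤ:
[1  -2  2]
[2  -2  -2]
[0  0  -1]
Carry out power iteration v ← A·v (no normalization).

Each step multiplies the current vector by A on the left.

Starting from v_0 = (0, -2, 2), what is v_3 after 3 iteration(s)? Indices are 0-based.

v_0 = (0, -2, 2).
v_1 = A·v_0 = (8, 0, -2).
v_2 = A·v_1 = (4, 20, 2).
v_3 = A·v_2 = (-32, -36, -2).

v_3 = (-32, -36, -2)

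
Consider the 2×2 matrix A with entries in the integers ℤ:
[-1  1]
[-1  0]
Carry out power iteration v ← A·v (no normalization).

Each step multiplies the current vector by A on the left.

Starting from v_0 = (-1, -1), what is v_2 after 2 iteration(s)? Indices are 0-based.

v_0 = (-1, -1).
v_1 = A·v_0 = (0, 1).
v_2 = A·v_1 = (1, 0).

v_2 = (1, 0)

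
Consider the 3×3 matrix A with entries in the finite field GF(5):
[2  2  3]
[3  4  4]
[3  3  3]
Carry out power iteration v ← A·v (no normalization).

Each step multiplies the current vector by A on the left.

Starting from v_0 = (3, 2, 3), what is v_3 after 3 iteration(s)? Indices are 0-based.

v_3 = (2, 4, 4)

v_0 = (3, 2, 3).
v_1 = A·v_0 = (4, 4, 4).
v_2 = A·v_1 = (3, 4, 1).
v_3 = A·v_2 = (2, 4, 4).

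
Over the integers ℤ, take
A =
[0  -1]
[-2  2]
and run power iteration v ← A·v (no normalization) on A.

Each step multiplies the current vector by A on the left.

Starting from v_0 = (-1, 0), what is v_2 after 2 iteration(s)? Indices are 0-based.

v_0 = (-1, 0).
v_1 = A·v_0 = (0, 2).
v_2 = A·v_1 = (-2, 4).

v_2 = (-2, 4)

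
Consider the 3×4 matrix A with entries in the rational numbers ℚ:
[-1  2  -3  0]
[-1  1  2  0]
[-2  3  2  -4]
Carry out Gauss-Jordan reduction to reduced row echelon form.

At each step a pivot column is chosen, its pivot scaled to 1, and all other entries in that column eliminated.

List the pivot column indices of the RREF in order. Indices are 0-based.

[1] R0 /= -1  ⇒  (1, -2, 3, 0)
     R1 -= -1·R0  ⇒  (0, -1, 5, 0)
     R2 -= -2·R0  ⇒  (0, -1, 8, -4)
[2] R1 /= -1  ⇒  (0, 1, -5, 0)
     R0 -= -2·R1  ⇒  (1, 0, -7, 0)
     R2 -= -1·R1  ⇒  (0, 0, 3, -4)
[3] R2 /= 3  ⇒  (0, 0, 1, -4/3)
     R0 -= -7·R2  ⇒  (1, 0, 0, -28/3)
     R1 -= -5·R2  ⇒  (0, 1, 0, -20/3)

pivot columns: 0, 1, 2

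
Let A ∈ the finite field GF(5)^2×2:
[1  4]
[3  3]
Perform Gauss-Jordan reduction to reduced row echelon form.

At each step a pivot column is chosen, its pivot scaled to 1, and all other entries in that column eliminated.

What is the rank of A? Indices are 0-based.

rank = 2

step 1: normalize row 0 (÷1) = (1, 4)
  row 1: subtract 3×row0 = (0, 1)
step 2: normalize row 1 (÷1) = (0, 1)
  row 0: subtract 4×row1 = (1, 0)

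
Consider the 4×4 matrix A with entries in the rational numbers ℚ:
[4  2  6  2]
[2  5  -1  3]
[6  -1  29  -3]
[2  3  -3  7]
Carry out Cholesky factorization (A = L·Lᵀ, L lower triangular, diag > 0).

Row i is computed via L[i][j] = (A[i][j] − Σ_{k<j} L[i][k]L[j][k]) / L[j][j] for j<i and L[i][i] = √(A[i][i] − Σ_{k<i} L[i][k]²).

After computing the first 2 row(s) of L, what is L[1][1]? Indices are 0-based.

Step 1: L[0][0] = √(4) = 2.
  L[1][0] = (2) / L[0][0] = 1.
Step 2: L[1][1] = √(4) = 2.

L[1][1] = 2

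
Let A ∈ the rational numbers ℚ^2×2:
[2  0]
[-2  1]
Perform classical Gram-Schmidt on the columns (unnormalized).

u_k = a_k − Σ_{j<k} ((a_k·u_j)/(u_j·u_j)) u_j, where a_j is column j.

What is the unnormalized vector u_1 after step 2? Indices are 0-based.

u_1 = (1/2, 1/2)

Step 1: u_0 = a_0 = (2, -2).
Step 2: u_1 = a_1 − (-1/4)·u_0 = (1/2, 1/2).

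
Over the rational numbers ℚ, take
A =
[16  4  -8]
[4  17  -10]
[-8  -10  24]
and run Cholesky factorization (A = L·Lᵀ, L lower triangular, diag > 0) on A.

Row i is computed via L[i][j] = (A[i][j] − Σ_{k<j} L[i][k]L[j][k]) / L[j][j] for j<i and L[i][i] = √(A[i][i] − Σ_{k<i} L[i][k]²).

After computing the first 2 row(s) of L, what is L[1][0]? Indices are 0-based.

L[1][0] = 1

Step 1: L[0][0] = √(16) = 4.
  L[1][0] = (4) / L[0][0] = 1.
Step 2: L[1][1] = √(16) = 4.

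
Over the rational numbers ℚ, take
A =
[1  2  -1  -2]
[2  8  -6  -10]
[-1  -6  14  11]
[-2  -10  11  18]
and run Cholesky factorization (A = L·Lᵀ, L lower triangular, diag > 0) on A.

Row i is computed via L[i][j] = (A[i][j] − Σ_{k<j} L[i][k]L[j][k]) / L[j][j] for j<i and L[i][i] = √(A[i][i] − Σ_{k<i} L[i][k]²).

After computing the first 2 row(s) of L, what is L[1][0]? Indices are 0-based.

Step 1: L[0][0] = √(1) = 1.
  L[1][0] = (2) / L[0][0] = 2.
Step 2: L[1][1] = √(4) = 2.

L[1][0] = 2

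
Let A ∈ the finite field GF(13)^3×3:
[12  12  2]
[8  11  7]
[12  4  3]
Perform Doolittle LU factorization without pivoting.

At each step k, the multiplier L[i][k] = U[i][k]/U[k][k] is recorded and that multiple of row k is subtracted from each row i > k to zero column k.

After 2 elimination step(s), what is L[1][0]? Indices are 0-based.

Step 1: pivot at (0,0) is 12.
  row1 ← row1 − (5)·row0  ⇒  L[1][0]=5, U row1=(0, 3, 10)
  row2 ← row2 − (1)·row0  ⇒  L[2][0]=1, U row2=(0, 5, 1)
Step 2: pivot at (1,1) is 3.
  row2 ← row2 − (6)·row1  ⇒  L[2][1]=6, U row2=(0, 0, 6)

L[1][0] = 5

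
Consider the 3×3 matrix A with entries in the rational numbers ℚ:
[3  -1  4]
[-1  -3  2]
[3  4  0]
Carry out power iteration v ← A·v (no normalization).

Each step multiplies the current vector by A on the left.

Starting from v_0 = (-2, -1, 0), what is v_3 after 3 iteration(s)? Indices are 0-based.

v_0 = (-2, -1, 0).
v_1 = A·v_0 = (-5, 5, -10).
v_2 = A·v_1 = (-60, -30, 5).
v_3 = A·v_2 = (-130, 160, -300).

v_3 = (-130, 160, -300)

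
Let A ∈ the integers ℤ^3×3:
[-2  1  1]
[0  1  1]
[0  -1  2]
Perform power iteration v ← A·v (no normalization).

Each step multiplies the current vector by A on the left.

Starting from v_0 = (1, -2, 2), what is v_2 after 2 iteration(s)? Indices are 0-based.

v_2 = (10, 6, 12)

v_0 = (1, -2, 2).
v_1 = A·v_0 = (-2, 0, 6).
v_2 = A·v_1 = (10, 6, 12).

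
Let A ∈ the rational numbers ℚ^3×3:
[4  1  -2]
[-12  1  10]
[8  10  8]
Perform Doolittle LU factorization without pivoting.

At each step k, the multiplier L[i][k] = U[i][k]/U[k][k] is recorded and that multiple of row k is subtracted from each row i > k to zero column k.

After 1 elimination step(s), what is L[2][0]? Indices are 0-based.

k=0: U[0][0]=4
  eliminate (1,0): mult=-3, new row 1: (0, 4, 4); set L[1][0]=-3
  eliminate (2,0): mult=2, new row 2: (0, 8, 12); set L[2][0]=2

L[2][0] = 2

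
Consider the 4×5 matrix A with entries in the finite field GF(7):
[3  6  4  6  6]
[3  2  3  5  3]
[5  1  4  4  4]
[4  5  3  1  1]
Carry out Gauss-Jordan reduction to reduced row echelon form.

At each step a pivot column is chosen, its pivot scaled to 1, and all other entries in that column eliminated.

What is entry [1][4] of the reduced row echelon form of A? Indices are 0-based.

pivot(0,0)=3: scale R0 → (1, 2, 6, 2, 2)
  clear (1,0): R1 −= (3)R0 → (0, 3, 6, 6, 4)
  clear (2,0): R2 −= (5)R0 → (0, 5, 2, 1, 1)
  clear (3,0): R3 −= (4)R0 → (0, 4, 0, 0, 0)
pivot(1,1)=3: scale R1 → (0, 1, 2, 2, 6)
  clear (0,1): R0 −= (2)R1 → (1, 0, 2, 5, 4)
  clear (2,1): R2 −= (5)R1 → (0, 0, 6, 5, 6)
  clear (3,1): R3 −= (4)R1 → (0, 0, 6, 6, 4)
pivot(2,2)=6: scale R2 → (0, 0, 1, 2, 1)
  clear (0,2): R0 −= (2)R2 → (1, 0, 0, 1, 2)
  clear (1,2): R1 −= (2)R2 → (0, 1, 0, 5, 4)
  clear (3,2): R3 −= (6)R2 → (0, 0, 0, 1, 5)
pivot(3,3)=1: scale R3 → (0, 0, 0, 1, 5)
  clear (0,3): R0 −= (1)R3 → (1, 0, 0, 0, 4)
  clear (1,3): R1 −= (5)R3 → (0, 1, 0, 0, 0)
  clear (2,3): R2 −= (2)R3 → (0, 0, 1, 0, 5)

M[1][4] = 0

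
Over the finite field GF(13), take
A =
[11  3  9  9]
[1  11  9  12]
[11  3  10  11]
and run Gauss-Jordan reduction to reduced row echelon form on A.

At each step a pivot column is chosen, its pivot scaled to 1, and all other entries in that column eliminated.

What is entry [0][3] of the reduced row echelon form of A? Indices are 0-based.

[1] R0 /= 11  ⇒  (1, 5, 2, 2)
     R1 -= 1·R0  ⇒  (0, 6, 7, 10)
     R2 -= 11·R0  ⇒  (0, 0, 1, 2)
[2] R1 /= 6  ⇒  (0, 1, 12, 6)
     R0 -= 5·R1  ⇒  (1, 0, 7, 11)
[3] R2 /= 1  ⇒  (0, 0, 1, 2)
     R0 -= 7·R2  ⇒  (1, 0, 0, 10)
     R1 -= 12·R2  ⇒  (0, 1, 0, 8)

M[0][3] = 10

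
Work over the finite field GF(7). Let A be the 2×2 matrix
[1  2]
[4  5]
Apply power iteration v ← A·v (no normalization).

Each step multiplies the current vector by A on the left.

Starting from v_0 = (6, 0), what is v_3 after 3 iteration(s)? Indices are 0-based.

v_3 = (6, 5)

v_0 = (6, 0).
v_1 = A·v_0 = (6, 3).
v_2 = A·v_1 = (5, 4).
v_3 = A·v_2 = (6, 5).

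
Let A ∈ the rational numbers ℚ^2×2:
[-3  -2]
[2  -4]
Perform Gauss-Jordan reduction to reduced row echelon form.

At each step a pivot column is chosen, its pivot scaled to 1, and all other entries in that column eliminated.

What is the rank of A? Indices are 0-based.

rank = 2

[1] R0 /= -3  ⇒  (1, 2/3)
     R1 -= 2·R0  ⇒  (0, -16/3)
[2] R1 /= -16/3  ⇒  (0, 1)
     R0 -= 2/3·R1  ⇒  (1, 0)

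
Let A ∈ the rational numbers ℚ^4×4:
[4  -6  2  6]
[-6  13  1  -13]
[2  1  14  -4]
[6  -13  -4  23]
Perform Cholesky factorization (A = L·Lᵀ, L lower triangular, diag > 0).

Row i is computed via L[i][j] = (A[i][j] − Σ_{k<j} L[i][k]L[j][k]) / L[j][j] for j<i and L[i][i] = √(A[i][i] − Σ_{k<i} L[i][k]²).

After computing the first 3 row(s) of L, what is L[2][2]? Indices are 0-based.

L[2][2] = 3

Step 1: L[0][0] = √(4) = 2.
  L[1][0] = (-6) / L[0][0] = -3.
Step 2: L[1][1] = √(4) = 2.
  L[2][0] = (2) / L[0][0] = 1.
  L[2][1] = (4) / L[1][1] = 2.
Step 3: L[2][2] = √(9) = 3.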